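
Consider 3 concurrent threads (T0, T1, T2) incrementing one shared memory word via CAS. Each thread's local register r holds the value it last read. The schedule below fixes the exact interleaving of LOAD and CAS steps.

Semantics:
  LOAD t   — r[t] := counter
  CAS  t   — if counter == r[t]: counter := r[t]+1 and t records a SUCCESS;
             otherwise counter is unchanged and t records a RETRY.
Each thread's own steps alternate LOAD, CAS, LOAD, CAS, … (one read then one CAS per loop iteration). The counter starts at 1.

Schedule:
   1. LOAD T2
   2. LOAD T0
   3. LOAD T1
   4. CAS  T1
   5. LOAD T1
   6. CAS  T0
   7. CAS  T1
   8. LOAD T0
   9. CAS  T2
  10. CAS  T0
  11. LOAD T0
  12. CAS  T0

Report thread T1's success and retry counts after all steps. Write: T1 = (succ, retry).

step 1: T2 LOAD ⇒ load; ctr=1 reg=1
step 2: T0 LOAD ⇒ load; ctr=1 reg=1
step 3: T1 LOAD ⇒ load; ctr=1 reg=1
step 4: T1 CAS ⇒ ok; ctr=2 reg=1
step 5: T1 LOAD ⇒ load; ctr=2 reg=2
step 6: T0 CAS ⇒ retry; ctr=2 reg=1
step 7: T1 CAS ⇒ ok; ctr=3 reg=2
step 8: T0 LOAD ⇒ load; ctr=3 reg=3
step 9: T2 CAS ⇒ retry; ctr=3 reg=1
step 10: T0 CAS ⇒ ok; ctr=4 reg=3
step 11: T0 LOAD ⇒ load; ctr=4 reg=4
step 12: T0 CAS ⇒ ok; ctr=5 reg=4

T1 = (2, 0)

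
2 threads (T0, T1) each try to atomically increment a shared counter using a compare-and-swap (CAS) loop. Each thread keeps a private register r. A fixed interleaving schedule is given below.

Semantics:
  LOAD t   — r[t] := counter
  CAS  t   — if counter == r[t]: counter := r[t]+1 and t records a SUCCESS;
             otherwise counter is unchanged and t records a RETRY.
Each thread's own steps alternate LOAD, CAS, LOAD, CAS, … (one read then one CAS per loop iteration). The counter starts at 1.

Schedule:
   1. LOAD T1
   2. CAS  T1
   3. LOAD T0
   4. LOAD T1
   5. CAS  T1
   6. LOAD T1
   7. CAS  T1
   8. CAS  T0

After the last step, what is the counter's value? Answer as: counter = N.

counter = 4

T1 LOAD — after: cnt=1, r=1 — load
T1 CAS — after: cnt=2, r=1 — ok
T0 LOAD — after: cnt=2, r=2 — load
T1 LOAD — after: cnt=2, r=2 — load
T1 CAS — after: cnt=3, r=2 — ok
T1 LOAD — after: cnt=3, r=3 — load
T1 CAS — after: cnt=4, r=3 — ok
T0 CAS — after: cnt=4, r=2 — retry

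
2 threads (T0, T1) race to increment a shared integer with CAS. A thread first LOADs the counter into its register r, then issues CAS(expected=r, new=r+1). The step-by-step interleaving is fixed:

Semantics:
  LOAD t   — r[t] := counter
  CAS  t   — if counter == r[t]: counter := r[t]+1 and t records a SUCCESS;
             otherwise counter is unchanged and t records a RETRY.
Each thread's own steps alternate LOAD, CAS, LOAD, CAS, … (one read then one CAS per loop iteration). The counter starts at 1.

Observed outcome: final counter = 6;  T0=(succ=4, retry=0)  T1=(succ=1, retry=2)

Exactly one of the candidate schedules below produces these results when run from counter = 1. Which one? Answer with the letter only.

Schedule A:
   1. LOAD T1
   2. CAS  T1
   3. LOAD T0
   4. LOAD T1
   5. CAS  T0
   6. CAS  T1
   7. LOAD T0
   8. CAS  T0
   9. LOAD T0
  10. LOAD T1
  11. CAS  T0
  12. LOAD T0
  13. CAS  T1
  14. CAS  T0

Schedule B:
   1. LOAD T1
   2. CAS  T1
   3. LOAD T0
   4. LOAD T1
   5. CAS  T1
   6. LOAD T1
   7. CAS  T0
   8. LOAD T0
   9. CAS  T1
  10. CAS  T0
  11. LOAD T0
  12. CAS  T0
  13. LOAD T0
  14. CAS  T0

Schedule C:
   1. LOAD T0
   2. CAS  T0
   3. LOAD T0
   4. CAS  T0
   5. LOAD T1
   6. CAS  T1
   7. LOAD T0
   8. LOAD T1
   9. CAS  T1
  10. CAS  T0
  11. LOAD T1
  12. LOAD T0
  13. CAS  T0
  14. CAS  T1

Simulating candidate A:
step 1: T1 LOAD ⇒ load; ctr=1 reg=1
step 2: T1 CAS ⇒ ok; ctr=2 reg=1
step 3: T0 LOAD ⇒ load; ctr=2 reg=2
step 4: T1 LOAD ⇒ load; ctr=2 reg=2
step 5: T0 CAS ⇒ ok; ctr=3 reg=2
step 6: T1 CAS ⇒ retry; ctr=3 reg=2
step 7: T0 LOAD ⇒ load; ctr=3 reg=3
step 8: T0 CAS ⇒ ok; ctr=4 reg=3
step 9: T0 LOAD ⇒ load; ctr=4 reg=4
step 10: T1 LOAD ⇒ load; ctr=4 reg=4
step 11: T0 CAS ⇒ ok; ctr=5 reg=4
step 12: T0 LOAD ⇒ load; ctr=5 reg=5
step 13: T1 CAS ⇒ retry; ctr=5 reg=4
step 14: T0 CAS ⇒ ok; ctr=6 reg=5

A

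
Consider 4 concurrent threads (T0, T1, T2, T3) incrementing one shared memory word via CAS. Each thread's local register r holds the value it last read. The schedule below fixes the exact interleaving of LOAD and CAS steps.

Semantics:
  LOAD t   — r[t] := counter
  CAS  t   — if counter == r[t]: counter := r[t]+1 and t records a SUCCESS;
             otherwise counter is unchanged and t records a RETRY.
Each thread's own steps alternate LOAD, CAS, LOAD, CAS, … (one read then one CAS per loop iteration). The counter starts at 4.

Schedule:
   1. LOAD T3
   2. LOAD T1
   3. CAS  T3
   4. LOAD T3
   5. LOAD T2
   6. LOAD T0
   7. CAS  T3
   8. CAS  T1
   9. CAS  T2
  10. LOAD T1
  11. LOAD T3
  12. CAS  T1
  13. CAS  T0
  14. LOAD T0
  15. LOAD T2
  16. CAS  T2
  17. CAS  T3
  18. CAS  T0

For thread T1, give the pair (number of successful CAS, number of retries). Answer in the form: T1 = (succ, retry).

T1 = (1, 1)

[1] T3.load  rd  (counter 4, T3.r 4)
[2] T1.load  rd  (counter 4, T1.r 4)
[3] T3.cas  hit  (counter 5, T3.r 4)
[4] T3.load  rd  (counter 5, T3.r 5)
[5] T2.load  rd  (counter 5, T2.r 5)
[6] T0.load  rd  (counter 5, T0.r 5)
[7] T3.cas  hit  (counter 6, T3.r 5)
[8] T1.cas  miss  (counter 6, T1.r 4)
[9] T2.cas  miss  (counter 6, T2.r 5)
[10] T1.load  rd  (counter 6, T1.r 6)
[11] T3.load  rd  (counter 6, T3.r 6)
[12] T1.cas  hit  (counter 7, T1.r 6)
[13] T0.cas  miss  (counter 7, T0.r 5)
[14] T0.load  rd  (counter 7, T0.r 7)
[15] T2.load  rd  (counter 7, T2.r 7)
[16] T2.cas  hit  (counter 8, T2.r 7)
[17] T3.cas  miss  (counter 8, T3.r 6)
[18] T0.cas  miss  (counter 8, T0.r 7)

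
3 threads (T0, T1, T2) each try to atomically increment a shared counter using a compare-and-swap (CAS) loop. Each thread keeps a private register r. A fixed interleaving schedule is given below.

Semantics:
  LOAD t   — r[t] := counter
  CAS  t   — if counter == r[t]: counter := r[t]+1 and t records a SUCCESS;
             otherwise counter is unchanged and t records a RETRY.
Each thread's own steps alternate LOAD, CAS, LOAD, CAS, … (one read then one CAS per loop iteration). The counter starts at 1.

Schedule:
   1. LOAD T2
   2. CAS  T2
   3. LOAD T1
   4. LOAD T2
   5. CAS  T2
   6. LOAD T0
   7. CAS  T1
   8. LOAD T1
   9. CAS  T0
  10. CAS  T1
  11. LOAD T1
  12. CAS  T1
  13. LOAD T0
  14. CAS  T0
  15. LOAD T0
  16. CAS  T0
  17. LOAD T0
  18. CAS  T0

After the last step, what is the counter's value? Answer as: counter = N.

counter = 8

step 1: T2 LOAD ⇒ load; ctr=1 reg=1
step 2: T2 CAS ⇒ ok; ctr=2 reg=1
step 3: T1 LOAD ⇒ load; ctr=2 reg=2
step 4: T2 LOAD ⇒ load; ctr=2 reg=2
step 5: T2 CAS ⇒ ok; ctr=3 reg=2
step 6: T0 LOAD ⇒ load; ctr=3 reg=3
step 7: T1 CAS ⇒ retry; ctr=3 reg=2
step 8: T1 LOAD ⇒ load; ctr=3 reg=3
step 9: T0 CAS ⇒ ok; ctr=4 reg=3
step 10: T1 CAS ⇒ retry; ctr=4 reg=3
step 11: T1 LOAD ⇒ load; ctr=4 reg=4
step 12: T1 CAS ⇒ ok; ctr=5 reg=4
step 13: T0 LOAD ⇒ load; ctr=5 reg=5
step 14: T0 CAS ⇒ ok; ctr=6 reg=5
step 15: T0 LOAD ⇒ load; ctr=6 reg=6
step 16: T0 CAS ⇒ ok; ctr=7 reg=6
step 17: T0 LOAD ⇒ load; ctr=7 reg=7
step 18: T0 CAS ⇒ ok; ctr=8 reg=7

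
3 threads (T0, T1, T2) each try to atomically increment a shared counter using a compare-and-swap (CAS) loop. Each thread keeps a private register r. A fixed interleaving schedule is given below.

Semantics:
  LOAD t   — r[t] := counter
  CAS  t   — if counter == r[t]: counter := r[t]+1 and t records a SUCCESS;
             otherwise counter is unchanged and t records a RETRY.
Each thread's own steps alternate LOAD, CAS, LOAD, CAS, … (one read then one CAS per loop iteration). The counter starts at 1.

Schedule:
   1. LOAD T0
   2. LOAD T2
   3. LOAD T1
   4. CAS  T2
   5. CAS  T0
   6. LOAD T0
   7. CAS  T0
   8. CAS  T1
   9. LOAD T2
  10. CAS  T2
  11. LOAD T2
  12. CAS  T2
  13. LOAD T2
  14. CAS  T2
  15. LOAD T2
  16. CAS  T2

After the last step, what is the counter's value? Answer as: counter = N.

counter = 7

   1) LOAD T0:  M=1  r_T0=1
   2) LOAD T2:  M=1  r_T2=1
   3) LOAD T1:  M=1  r_T1=1
   4) CAS  T2:  M=2  r_T2=1 ✓
   5) CAS  T0:  M=2  r_T0=1 ✗
   6) LOAD T0:  M=2  r_T0=2
   7) CAS  T0:  M=3  r_T0=2 ✓
   8) CAS  T1:  M=3  r_T1=1 ✗
   9) LOAD T2:  M=3  r_T2=3
  10) CAS  T2:  M=4  r_T2=3 ✓
  11) LOAD T2:  M=4  r_T2=4
  12) CAS  T2:  M=5  r_T2=4 ✓
  13) LOAD T2:  M=5  r_T2=5
  14) CAS  T2:  M=6  r_T2=5 ✓
  15) LOAD T2:  M=6  r_T2=6
  16) CAS  T2:  M=7  r_T2=6 ✓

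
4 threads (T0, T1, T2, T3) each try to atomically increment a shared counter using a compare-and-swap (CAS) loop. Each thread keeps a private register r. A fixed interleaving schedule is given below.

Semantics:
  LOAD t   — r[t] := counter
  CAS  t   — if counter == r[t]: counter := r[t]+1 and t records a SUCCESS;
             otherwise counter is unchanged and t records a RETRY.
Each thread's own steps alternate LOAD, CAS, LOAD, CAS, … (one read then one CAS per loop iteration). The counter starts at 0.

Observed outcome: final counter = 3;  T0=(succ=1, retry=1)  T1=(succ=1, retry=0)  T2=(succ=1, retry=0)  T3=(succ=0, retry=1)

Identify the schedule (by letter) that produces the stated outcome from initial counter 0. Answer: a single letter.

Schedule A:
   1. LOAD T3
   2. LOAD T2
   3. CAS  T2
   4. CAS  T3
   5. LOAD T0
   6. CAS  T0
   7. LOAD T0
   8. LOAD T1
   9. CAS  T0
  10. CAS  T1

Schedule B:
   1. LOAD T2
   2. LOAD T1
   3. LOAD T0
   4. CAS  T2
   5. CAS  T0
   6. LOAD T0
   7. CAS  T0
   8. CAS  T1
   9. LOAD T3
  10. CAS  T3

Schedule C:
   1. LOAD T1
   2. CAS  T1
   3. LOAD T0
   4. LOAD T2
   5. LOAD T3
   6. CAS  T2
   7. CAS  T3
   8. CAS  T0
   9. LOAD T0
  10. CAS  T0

Run C:
step 1: T1 LOAD ⇒ load; ctr=0 reg=0
step 2: T1 CAS ⇒ ok; ctr=1 reg=0
step 3: T0 LOAD ⇒ load; ctr=1 reg=1
step 4: T2 LOAD ⇒ load; ctr=1 reg=1
step 5: T3 LOAD ⇒ load; ctr=1 reg=1
step 6: T2 CAS ⇒ ok; ctr=2 reg=1
step 7: T3 CAS ⇒ retry; ctr=2 reg=1
step 8: T0 CAS ⇒ retry; ctr=2 reg=1
step 9: T0 LOAD ⇒ load; ctr=2 reg=2
step 10: T0 CAS ⇒ ok; ctr=3 reg=2

C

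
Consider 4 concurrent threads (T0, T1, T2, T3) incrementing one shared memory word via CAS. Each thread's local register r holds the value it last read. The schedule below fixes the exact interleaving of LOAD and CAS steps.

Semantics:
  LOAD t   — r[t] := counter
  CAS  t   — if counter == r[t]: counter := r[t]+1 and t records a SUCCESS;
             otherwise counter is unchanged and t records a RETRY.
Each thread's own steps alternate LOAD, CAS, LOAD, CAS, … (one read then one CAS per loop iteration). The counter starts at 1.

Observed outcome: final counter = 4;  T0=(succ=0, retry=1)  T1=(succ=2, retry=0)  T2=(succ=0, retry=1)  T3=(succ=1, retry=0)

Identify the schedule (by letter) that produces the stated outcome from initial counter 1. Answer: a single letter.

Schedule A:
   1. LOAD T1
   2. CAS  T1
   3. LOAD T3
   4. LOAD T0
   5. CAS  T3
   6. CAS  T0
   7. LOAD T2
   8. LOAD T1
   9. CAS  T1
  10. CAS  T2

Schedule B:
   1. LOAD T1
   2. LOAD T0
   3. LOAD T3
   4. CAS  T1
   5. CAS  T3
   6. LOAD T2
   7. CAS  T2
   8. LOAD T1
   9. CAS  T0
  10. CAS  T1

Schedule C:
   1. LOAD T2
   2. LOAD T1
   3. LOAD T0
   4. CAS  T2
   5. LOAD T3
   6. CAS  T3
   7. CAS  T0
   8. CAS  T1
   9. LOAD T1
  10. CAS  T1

A

Simulating candidate A:
   1) LOAD T1:  M=1  r_T1=1
   2) CAS  T1:  M=2  r_T1=1 ✓
   3) LOAD T3:  M=2  r_T3=2
   4) LOAD T0:  M=2  r_T0=2
   5) CAS  T3:  M=3  r_T3=2 ✓
   6) CAS  T0:  M=3  r_T0=2 ✗
   7) LOAD T2:  M=3  r_T2=3
   8) LOAD T1:  M=3  r_T1=3
   9) CAS  T1:  M=4  r_T1=3 ✓
  10) CAS  T2:  M=4  r_T2=3 ✗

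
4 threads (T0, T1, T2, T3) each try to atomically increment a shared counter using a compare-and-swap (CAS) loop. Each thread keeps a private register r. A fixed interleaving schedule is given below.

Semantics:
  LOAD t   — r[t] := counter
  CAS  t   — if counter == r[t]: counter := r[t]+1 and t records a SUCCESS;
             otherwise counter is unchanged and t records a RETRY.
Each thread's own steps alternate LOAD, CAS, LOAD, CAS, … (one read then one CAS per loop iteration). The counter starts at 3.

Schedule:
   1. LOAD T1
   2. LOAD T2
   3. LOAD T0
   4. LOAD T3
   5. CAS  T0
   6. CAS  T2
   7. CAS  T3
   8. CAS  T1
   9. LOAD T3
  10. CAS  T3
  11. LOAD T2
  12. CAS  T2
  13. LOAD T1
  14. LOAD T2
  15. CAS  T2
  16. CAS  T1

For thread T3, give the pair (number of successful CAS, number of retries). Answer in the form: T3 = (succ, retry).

1. LOAD T1 → mem=3 r[T1]=3 [LOAD]
2. LOAD T2 → mem=3 r[T2]=3 [LOAD]
3. LOAD T0 → mem=3 r[T0]=3 [LOAD]
4. LOAD T3 → mem=3 r[T3]=3 [LOAD]
5. CAS T0 → mem=4 r[T0]=3 [OK]
6. CAS T2 → mem=4 r[T2]=3 [RETRY]
7. CAS T3 → mem=4 r[T3]=3 [RETRY]
8. CAS T1 → mem=4 r[T1]=3 [RETRY]
9. LOAD T3 → mem=4 r[T3]=4 [LOAD]
10. CAS T3 → mem=5 r[T3]=4 [OK]
11. LOAD T2 → mem=5 r[T2]=5 [LOAD]
12. CAS T2 → mem=6 r[T2]=5 [OK]
13. LOAD T1 → mem=6 r[T1]=6 [LOAD]
14. LOAD T2 → mem=6 r[T2]=6 [LOAD]
15. CAS T2 → mem=7 r[T2]=6 [OK]
16. CAS T1 → mem=7 r[T1]=6 [RETRY]

T3 = (1, 1)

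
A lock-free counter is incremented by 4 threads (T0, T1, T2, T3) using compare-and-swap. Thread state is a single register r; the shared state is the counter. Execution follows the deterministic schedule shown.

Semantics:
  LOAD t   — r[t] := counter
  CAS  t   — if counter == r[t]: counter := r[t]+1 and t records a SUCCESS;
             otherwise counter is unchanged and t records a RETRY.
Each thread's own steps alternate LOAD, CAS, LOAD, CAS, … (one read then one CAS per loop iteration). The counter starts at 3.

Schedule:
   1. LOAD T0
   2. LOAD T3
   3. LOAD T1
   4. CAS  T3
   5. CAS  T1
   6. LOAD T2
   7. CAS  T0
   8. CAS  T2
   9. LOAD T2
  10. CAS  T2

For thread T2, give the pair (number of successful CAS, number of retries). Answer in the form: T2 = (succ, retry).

T2 = (2, 0)

step 1: T0 LOAD ⇒ load; ctr=3 reg=3
step 2: T3 LOAD ⇒ load; ctr=3 reg=3
step 3: T1 LOAD ⇒ load; ctr=3 reg=3
step 4: T3 CAS ⇒ ok; ctr=4 reg=3
step 5: T1 CAS ⇒ retry; ctr=4 reg=3
step 6: T2 LOAD ⇒ load; ctr=4 reg=4
step 7: T0 CAS ⇒ retry; ctr=4 reg=3
step 8: T2 CAS ⇒ ok; ctr=5 reg=4
step 9: T2 LOAD ⇒ load; ctr=5 reg=5
step 10: T2 CAS ⇒ ok; ctr=6 reg=5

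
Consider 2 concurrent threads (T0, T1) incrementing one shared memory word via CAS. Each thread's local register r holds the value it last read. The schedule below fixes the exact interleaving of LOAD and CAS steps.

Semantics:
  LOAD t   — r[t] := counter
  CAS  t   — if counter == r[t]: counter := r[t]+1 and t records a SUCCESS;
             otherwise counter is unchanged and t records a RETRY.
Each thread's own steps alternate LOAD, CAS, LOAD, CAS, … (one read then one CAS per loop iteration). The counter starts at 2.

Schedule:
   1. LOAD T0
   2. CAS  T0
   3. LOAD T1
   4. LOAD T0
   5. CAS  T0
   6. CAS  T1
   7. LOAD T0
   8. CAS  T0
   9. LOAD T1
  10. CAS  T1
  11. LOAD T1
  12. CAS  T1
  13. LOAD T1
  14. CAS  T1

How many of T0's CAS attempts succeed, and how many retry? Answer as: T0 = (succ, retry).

T0 = (3, 0)

1. LOAD T0 → mem=2 r[T0]=2 [LOAD]
2. CAS T0 → mem=3 r[T0]=2 [OK]
3. LOAD T1 → mem=3 r[T1]=3 [LOAD]
4. LOAD T0 → mem=3 r[T0]=3 [LOAD]
5. CAS T0 → mem=4 r[T0]=3 [OK]
6. CAS T1 → mem=4 r[T1]=3 [RETRY]
7. LOAD T0 → mem=4 r[T0]=4 [LOAD]
8. CAS T0 → mem=5 r[T0]=4 [OK]
9. LOAD T1 → mem=5 r[T1]=5 [LOAD]
10. CAS T1 → mem=6 r[T1]=5 [OK]
11. LOAD T1 → mem=6 r[T1]=6 [LOAD]
12. CAS T1 → mem=7 r[T1]=6 [OK]
13. LOAD T1 → mem=7 r[T1]=7 [LOAD]
14. CAS T1 → mem=8 r[T1]=7 [OK]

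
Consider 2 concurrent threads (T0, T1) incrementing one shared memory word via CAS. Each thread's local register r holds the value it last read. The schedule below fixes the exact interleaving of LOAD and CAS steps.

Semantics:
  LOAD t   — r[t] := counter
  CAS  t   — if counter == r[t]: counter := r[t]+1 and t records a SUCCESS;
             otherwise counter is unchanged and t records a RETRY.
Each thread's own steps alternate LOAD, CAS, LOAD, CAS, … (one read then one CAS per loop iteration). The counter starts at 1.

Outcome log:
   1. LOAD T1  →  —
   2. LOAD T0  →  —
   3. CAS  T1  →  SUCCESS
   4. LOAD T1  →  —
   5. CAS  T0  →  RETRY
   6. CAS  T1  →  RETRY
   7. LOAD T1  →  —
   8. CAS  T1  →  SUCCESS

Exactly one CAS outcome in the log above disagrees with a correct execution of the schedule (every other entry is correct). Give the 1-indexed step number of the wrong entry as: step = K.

Reference trace:
#1 T1 reads 1
#2 T0 reads 1
#3 T1 CAS(1→2) writes; counter now 2
#4 T1 reads 2
#5 T0 CAS(1→2) fails; counter now 2
#6 T1 CAS(2→3) writes; counter now 3
#7 T1 reads 3
#8 T1 CAS(3→4) writes; counter now 4
Mismatch at 6.

step = 6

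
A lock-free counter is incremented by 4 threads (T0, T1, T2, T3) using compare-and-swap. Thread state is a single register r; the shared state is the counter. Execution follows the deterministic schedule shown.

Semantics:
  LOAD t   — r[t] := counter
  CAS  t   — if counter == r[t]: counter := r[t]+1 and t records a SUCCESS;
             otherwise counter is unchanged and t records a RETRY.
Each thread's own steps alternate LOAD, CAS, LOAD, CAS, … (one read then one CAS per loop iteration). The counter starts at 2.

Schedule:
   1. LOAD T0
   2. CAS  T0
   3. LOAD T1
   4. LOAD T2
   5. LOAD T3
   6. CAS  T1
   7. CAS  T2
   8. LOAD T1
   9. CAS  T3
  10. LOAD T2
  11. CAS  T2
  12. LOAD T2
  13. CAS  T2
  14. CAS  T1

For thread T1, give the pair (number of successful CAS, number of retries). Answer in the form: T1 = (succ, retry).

T0 LOAD — after: cnt=2, r=2 — load
T0 CAS — after: cnt=3, r=2 — ok
T1 LOAD — after: cnt=3, r=3 — load
T2 LOAD — after: cnt=3, r=3 — load
T3 LOAD — after: cnt=3, r=3 — load
T1 CAS — after: cnt=4, r=3 — ok
T2 CAS — after: cnt=4, r=3 — retry
T1 LOAD — after: cnt=4, r=4 — load
T3 CAS — after: cnt=4, r=3 — retry
T2 LOAD — after: cnt=4, r=4 — load
T2 CAS — after: cnt=5, r=4 — ok
T2 LOAD — after: cnt=5, r=5 — load
T2 CAS — after: cnt=6, r=5 — ok
T1 CAS — after: cnt=6, r=4 — retry

T1 = (1, 1)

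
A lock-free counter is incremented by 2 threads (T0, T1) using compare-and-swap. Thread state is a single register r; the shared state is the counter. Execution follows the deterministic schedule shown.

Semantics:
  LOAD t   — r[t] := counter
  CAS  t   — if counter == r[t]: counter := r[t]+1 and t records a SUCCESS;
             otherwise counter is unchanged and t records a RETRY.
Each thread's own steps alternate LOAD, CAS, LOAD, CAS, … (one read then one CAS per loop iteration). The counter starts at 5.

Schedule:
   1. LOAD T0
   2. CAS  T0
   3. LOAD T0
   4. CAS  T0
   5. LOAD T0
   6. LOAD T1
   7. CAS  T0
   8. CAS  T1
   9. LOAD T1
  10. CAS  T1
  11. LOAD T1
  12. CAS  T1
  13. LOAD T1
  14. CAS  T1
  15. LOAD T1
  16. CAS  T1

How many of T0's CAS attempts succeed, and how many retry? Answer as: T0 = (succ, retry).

[1] T0.load  rd  (counter 5, T0.r 5)
[2] T0.cas  hit  (counter 6, T0.r 5)
[3] T0.load  rd  (counter 6, T0.r 6)
[4] T0.cas  hit  (counter 7, T0.r 6)
[5] T0.load  rd  (counter 7, T0.r 7)
[6] T1.load  rd  (counter 7, T1.r 7)
[7] T0.cas  hit  (counter 8, T0.r 7)
[8] T1.cas  miss  (counter 8, T1.r 7)
[9] T1.load  rd  (counter 8, T1.r 8)
[10] T1.cas  hit  (counter 9, T1.r 8)
[11] T1.load  rd  (counter 9, T1.r 9)
[12] T1.cas  hit  (counter 10, T1.r 9)
[13] T1.load  rd  (counter 10, T1.r 10)
[14] T1.cas  hit  (counter 11, T1.r 10)
[15] T1.load  rd  (counter 11, T1.r 11)
[16] T1.cas  hit  (counter 12, T1.r 11)

T0 = (3, 0)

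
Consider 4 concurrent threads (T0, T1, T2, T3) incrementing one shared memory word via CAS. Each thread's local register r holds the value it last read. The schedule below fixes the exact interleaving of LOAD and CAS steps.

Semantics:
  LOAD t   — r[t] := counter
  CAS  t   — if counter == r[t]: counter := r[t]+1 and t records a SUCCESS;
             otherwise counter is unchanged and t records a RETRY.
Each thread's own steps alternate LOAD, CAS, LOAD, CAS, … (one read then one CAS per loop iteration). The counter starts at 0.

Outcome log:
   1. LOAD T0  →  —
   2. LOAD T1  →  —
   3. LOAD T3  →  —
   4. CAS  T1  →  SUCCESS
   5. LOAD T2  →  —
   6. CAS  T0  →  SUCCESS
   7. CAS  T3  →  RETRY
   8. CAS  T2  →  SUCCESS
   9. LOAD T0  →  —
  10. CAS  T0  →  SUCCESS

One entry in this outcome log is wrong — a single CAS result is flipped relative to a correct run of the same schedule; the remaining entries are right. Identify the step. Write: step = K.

Re-executing:
1. LOAD T0 → mem=0 r[T0]=0 [LOAD]
2. LOAD T1 → mem=0 r[T1]=0 [LOAD]
3. LOAD T3 → mem=0 r[T3]=0 [LOAD]
4. CAS T1 → mem=1 r[T1]=0 [OK]
5. LOAD T2 → mem=1 r[T2]=1 [LOAD]
6. CAS T0 → mem=1 r[T0]=0 [RETRY]
7. CAS T3 → mem=1 r[T3]=0 [RETRY]
8. CAS T2 → mem=2 r[T2]=1 [OK]
9. LOAD T0 → mem=2 r[T0]=2 [LOAD]
10. CAS T0 → mem=3 r[T0]=2 [OK]
Mismatch at 6.

step = 6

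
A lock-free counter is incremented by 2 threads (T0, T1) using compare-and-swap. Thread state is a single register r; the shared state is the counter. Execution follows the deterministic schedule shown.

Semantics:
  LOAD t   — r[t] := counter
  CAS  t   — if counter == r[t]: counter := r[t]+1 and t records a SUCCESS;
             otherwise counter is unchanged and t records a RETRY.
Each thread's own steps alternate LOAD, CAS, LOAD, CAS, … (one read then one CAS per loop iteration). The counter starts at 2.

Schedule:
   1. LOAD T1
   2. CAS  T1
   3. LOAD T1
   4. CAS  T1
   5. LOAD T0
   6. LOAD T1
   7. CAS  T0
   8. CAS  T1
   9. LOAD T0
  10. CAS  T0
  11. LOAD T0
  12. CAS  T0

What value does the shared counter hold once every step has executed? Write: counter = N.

   1) LOAD T1:  M=2  r_T1=2
   2) CAS  T1:  M=3  r_T1=2 ✓
   3) LOAD T1:  M=3  r_T1=3
   4) CAS  T1:  M=4  r_T1=3 ✓
   5) LOAD T0:  M=4  r_T0=4
   6) LOAD T1:  M=4  r_T1=4
   7) CAS  T0:  M=5  r_T0=4 ✓
   8) CAS  T1:  M=5  r_T1=4 ✗
   9) LOAD T0:  M=5  r_T0=5
  10) CAS  T0:  M=6  r_T0=5 ✓
  11) LOAD T0:  M=6  r_T0=6
  12) CAS  T0:  M=7  r_T0=6 ✓

counter = 7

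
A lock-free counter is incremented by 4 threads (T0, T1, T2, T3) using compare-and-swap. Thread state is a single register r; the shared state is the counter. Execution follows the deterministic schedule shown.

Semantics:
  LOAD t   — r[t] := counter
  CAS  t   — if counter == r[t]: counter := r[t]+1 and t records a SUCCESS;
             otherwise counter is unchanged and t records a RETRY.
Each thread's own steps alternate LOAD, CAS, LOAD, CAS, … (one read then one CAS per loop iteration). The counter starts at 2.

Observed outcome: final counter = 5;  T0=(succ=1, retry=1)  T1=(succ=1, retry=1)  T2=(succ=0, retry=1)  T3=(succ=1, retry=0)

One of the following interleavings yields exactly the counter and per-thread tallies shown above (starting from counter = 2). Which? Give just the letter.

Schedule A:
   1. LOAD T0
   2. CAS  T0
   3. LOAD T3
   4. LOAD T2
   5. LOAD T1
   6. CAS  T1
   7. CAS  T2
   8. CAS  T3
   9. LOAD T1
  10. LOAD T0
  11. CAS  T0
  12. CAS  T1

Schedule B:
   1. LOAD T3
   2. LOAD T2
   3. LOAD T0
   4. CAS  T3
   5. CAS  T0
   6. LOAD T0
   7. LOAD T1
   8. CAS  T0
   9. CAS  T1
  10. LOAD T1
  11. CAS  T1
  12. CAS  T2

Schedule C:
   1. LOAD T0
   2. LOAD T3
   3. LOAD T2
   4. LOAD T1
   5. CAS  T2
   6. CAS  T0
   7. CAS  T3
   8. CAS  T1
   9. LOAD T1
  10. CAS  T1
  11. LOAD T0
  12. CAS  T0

Run B:
1. LOAD T3 → mem=2 r[T3]=2 [LOAD]
2. LOAD T2 → mem=2 r[T2]=2 [LOAD]
3. LOAD T0 → mem=2 r[T0]=2 [LOAD]
4. CAS T3 → mem=3 r[T3]=2 [OK]
5. CAS T0 → mem=3 r[T0]=2 [RETRY]
6. LOAD T0 → mem=3 r[T0]=3 [LOAD]
7. LOAD T1 → mem=3 r[T1]=3 [LOAD]
8. CAS T0 → mem=4 r[T0]=3 [OK]
9. CAS T1 → mem=4 r[T1]=3 [RETRY]
10. LOAD T1 → mem=4 r[T1]=4 [LOAD]
11. CAS T1 → mem=5 r[T1]=4 [OK]
12. CAS T2 → mem=5 r[T2]=2 [RETRY]

B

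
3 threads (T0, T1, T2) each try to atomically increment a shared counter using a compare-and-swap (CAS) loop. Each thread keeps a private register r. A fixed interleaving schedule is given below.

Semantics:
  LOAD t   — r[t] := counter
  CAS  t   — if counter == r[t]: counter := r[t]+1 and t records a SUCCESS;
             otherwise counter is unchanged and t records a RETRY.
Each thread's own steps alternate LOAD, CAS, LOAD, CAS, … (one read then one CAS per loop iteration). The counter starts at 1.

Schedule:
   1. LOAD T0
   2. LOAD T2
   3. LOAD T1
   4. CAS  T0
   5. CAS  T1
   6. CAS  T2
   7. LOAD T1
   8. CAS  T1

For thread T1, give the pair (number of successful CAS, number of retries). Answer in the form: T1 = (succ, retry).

T1 = (1, 1)

[1] T0.load  rd  (counter 1, T0.r 1)
[2] T2.load  rd  (counter 1, T2.r 1)
[3] T1.load  rd  (counter 1, T1.r 1)
[4] T0.cas  hit  (counter 2, T0.r 1)
[5] T1.cas  miss  (counter 2, T1.r 1)
[6] T2.cas  miss  (counter 2, T2.r 1)
[7] T1.load  rd  (counter 2, T1.r 2)
[8] T1.cas  hit  (counter 3, T1.r 2)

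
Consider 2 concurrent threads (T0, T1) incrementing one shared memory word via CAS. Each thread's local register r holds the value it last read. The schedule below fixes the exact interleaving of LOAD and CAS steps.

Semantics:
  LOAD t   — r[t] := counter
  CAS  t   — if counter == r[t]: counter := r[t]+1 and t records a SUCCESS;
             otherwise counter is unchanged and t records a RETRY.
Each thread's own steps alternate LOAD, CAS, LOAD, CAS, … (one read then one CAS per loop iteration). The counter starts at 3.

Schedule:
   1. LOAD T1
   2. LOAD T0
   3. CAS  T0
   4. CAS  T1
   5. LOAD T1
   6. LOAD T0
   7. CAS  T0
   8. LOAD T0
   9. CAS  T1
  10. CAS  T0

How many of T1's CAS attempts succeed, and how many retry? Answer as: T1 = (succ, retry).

1. LOAD T1 → mem=3 r[T1]=3 [LOAD]
2. LOAD T0 → mem=3 r[T0]=3 [LOAD]
3. CAS T0 → mem=4 r[T0]=3 [OK]
4. CAS T1 → mem=4 r[T1]=3 [RETRY]
5. LOAD T1 → mem=4 r[T1]=4 [LOAD]
6. LOAD T0 → mem=4 r[T0]=4 [LOAD]
7. CAS T0 → mem=5 r[T0]=4 [OK]
8. LOAD T0 → mem=5 r[T0]=5 [LOAD]
9. CAS T1 → mem=5 r[T1]=4 [RETRY]
10. CAS T0 → mem=6 r[T0]=5 [OK]

T1 = (0, 2)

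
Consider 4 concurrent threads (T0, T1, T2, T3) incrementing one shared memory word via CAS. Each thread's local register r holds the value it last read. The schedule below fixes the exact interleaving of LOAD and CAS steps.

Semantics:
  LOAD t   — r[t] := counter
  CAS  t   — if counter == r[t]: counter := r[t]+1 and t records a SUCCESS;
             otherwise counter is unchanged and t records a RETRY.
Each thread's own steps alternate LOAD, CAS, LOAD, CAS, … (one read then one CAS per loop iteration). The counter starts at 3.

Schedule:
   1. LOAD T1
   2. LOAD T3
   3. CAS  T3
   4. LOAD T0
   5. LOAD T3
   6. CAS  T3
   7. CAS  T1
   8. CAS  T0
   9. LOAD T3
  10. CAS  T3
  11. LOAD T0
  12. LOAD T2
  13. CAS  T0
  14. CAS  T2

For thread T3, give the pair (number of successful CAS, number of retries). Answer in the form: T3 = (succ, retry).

T3 = (3, 0)

1. LOAD T1 → mem=3 r[T1]=3 [LOAD]
2. LOAD T3 → mem=3 r[T3]=3 [LOAD]
3. CAS T3 → mem=4 r[T3]=3 [OK]
4. LOAD T0 → mem=4 r[T0]=4 [LOAD]
5. LOAD T3 → mem=4 r[T3]=4 [LOAD]
6. CAS T3 → mem=5 r[T3]=4 [OK]
7. CAS T1 → mem=5 r[T1]=3 [RETRY]
8. CAS T0 → mem=5 r[T0]=4 [RETRY]
9. LOAD T3 → mem=5 r[T3]=5 [LOAD]
10. CAS T3 → mem=6 r[T3]=5 [OK]
11. LOAD T0 → mem=6 r[T0]=6 [LOAD]
12. LOAD T2 → mem=6 r[T2]=6 [LOAD]
13. CAS T0 → mem=7 r[T0]=6 [OK]
14. CAS T2 → mem=7 r[T2]=6 [RETRY]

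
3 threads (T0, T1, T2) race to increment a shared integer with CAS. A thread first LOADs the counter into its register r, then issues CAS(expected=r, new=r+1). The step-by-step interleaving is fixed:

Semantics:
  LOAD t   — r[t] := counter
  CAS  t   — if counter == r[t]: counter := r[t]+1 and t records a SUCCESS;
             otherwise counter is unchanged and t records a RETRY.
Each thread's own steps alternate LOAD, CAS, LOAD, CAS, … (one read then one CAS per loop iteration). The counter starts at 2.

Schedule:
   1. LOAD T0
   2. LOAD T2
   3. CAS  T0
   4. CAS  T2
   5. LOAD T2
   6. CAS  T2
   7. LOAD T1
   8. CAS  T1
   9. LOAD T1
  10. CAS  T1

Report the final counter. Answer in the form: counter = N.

counter = 6

T0 LOAD — after: cnt=2, r=2 — load
T2 LOAD — after: cnt=2, r=2 — load
T0 CAS — after: cnt=3, r=2 — ok
T2 CAS — after: cnt=3, r=2 — retry
T2 LOAD — after: cnt=3, r=3 — load
T2 CAS — after: cnt=4, r=3 — ok
T1 LOAD — after: cnt=4, r=4 — load
T1 CAS — after: cnt=5, r=4 — ok
T1 LOAD — after: cnt=5, r=5 — load
T1 CAS — after: cnt=6, r=5 — ok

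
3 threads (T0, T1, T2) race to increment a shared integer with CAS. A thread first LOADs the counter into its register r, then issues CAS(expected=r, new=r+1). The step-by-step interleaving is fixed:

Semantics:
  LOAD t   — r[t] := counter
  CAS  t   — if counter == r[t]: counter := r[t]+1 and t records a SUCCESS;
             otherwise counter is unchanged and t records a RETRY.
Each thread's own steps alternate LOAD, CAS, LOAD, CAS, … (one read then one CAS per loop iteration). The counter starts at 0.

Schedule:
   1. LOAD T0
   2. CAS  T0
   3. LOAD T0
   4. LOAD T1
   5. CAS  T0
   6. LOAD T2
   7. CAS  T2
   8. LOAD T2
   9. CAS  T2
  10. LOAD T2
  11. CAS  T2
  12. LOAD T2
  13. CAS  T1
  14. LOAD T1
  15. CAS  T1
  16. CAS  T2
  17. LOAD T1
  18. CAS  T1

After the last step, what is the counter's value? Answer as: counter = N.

counter = 7

#1 T0 reads 0
#2 T0 CAS(0→1) writes; counter now 1
#3 T0 reads 1
#4 T1 reads 1
#5 T0 CAS(1→2) writes; counter now 2
#6 T2 reads 2
#7 T2 CAS(2→3) writes; counter now 3
#8 T2 reads 3
#9 T2 CAS(3→4) writes; counter now 4
#10 T2 reads 4
#11 T2 CAS(4→5) writes; counter now 5
#12 T2 reads 5
#13 T1 CAS(1→2) fails; counter now 5
#14 T1 reads 5
#15 T1 CAS(5→6) writes; counter now 6
#16 T2 CAS(5→6) fails; counter now 6
#17 T1 reads 6
#18 T1 CAS(6→7) writes; counter now 7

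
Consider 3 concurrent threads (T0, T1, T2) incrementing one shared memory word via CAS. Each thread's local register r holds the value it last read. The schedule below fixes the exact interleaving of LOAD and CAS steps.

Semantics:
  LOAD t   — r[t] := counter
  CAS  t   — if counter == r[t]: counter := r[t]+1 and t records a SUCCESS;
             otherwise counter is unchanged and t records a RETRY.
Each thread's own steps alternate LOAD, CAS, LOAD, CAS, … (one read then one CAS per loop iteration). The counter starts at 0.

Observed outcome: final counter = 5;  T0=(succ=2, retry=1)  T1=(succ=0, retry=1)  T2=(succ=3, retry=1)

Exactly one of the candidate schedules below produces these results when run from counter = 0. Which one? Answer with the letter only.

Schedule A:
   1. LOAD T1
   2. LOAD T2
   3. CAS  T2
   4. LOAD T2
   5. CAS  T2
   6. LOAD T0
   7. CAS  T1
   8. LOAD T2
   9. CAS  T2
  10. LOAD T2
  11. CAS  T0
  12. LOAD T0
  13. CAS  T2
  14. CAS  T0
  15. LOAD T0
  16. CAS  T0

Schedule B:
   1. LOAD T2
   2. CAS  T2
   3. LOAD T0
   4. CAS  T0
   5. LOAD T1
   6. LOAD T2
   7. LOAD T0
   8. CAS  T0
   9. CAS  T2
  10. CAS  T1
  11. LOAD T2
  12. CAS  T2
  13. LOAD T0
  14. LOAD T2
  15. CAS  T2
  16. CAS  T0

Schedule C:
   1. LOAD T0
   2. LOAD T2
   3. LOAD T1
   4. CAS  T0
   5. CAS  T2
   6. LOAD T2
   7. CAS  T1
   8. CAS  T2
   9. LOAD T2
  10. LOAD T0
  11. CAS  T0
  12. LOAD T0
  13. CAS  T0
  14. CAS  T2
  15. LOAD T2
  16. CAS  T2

B

Run B:
[1] T2.load  rd  (counter 0, T2.r 0)
[2] T2.cas  hit  (counter 1, T2.r 0)
[3] T0.load  rd  (counter 1, T0.r 1)
[4] T0.cas  hit  (counter 2, T0.r 1)
[5] T1.load  rd  (counter 2, T1.r 2)
[6] T2.load  rd  (counter 2, T2.r 2)
[7] T0.load  rd  (counter 2, T0.r 2)
[8] T0.cas  hit  (counter 3, T0.r 2)
[9] T2.cas  miss  (counter 3, T2.r 2)
[10] T1.cas  miss  (counter 3, T1.r 2)
[11] T2.load  rd  (counter 3, T2.r 3)
[12] T2.cas  hit  (counter 4, T2.r 3)
[13] T0.load  rd  (counter 4, T0.r 4)
[14] T2.load  rd  (counter 4, T2.r 4)
[15] T2.cas  hit  (counter 5, T2.r 4)
[16] T0.cas  miss  (counter 5, T0.r 4)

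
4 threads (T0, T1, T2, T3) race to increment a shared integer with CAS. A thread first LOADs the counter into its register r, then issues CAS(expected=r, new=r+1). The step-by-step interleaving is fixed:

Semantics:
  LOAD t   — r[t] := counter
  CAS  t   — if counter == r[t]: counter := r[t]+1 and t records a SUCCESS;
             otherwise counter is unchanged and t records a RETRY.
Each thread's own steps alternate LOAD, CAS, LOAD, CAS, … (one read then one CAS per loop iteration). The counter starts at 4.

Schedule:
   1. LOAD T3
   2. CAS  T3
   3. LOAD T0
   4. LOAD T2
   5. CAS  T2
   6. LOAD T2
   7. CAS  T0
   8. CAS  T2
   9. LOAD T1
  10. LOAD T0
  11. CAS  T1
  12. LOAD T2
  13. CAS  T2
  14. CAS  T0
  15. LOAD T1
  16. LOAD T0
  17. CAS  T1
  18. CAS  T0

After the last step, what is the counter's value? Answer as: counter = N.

counter = 10

#1 T3 reads 4
#2 T3 CAS(4→5) writes; counter now 5
#3 T0 reads 5
#4 T2 reads 5
#5 T2 CAS(5→6) writes; counter now 6
#6 T2 reads 6
#7 T0 CAS(5→6) fails; counter now 6
#8 T2 CAS(6→7) writes; counter now 7
#9 T1 reads 7
#10 T0 reads 7
#11 T1 CAS(7→8) writes; counter now 8
#12 T2 reads 8
#13 T2 CAS(8→9) writes; counter now 9
#14 T0 CAS(7→8) fails; counter now 9
#15 T1 reads 9
#16 T0 reads 9
#17 T1 CAS(9→10) writes; counter now 10
#18 T0 CAS(9→10) fails; counter now 10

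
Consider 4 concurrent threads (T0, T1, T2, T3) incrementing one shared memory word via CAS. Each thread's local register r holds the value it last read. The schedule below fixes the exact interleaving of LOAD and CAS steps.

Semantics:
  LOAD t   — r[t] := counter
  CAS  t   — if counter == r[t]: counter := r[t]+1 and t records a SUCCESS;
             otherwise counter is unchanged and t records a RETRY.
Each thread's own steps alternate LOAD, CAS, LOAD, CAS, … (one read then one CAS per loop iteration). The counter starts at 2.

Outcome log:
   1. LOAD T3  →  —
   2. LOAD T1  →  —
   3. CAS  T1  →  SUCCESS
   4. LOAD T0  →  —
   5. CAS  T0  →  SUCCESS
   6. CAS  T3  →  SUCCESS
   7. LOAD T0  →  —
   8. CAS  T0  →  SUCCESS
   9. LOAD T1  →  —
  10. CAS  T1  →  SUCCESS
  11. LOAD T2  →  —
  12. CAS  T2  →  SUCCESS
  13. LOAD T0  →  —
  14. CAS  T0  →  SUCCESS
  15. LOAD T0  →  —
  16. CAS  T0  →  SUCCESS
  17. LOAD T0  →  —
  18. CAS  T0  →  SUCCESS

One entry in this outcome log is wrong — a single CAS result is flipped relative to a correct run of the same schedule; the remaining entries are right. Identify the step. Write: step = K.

step = 6

Reference trace:
   1) LOAD T3:  M=2  r_T3=2
   2) LOAD T1:  M=2  r_T1=2
   3) CAS  T1:  M=3  r_T1=2 ✓
   4) LOAD T0:  M=3  r_T0=3
   5) CAS  T0:  M=4  r_T0=3 ✓
   6) CAS  T3:  M=4  r_T3=2 ✗
   7) LOAD T0:  M=4  r_T0=4
   8) CAS  T0:  M=5  r_T0=4 ✓
   9) LOAD T1:  M=5  r_T1=5
  10) CAS  T1:  M=6  r_T1=5 ✓
  11) LOAD T2:  M=6  r_T2=6
  12) CAS  T2:  M=7  r_T2=6 ✓
  13) LOAD T0:  M=7  r_T0=7
  14) CAS  T0:  M=8  r_T0=7 ✓
  15) LOAD T0:  M=8  r_T0=8
  16) CAS  T0:  M=9  r_T0=8 ✓
  17) LOAD T0:  M=9  r_T0=9
  18) CAS  T0:  M=10  r_T0=9 ✓
Log disagrees first at step 6.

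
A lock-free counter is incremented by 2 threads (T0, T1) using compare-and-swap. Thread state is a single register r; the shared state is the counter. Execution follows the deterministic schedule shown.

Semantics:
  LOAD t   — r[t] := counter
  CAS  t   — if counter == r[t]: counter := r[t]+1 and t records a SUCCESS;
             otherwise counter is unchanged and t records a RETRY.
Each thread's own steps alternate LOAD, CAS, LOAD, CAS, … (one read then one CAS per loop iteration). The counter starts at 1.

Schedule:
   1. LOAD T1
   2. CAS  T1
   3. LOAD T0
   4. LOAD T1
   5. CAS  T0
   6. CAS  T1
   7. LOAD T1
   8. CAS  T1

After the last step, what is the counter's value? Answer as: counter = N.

counter = 4

1. LOAD T1 → mem=1 r[T1]=1 [LOAD]
2. CAS T1 → mem=2 r[T1]=1 [OK]
3. LOAD T0 → mem=2 r[T0]=2 [LOAD]
4. LOAD T1 → mem=2 r[T1]=2 [LOAD]
5. CAS T0 → mem=3 r[T0]=2 [OK]
6. CAS T1 → mem=3 r[T1]=2 [RETRY]
7. LOAD T1 → mem=3 r[T1]=3 [LOAD]
8. CAS T1 → mem=4 r[T1]=3 [OK]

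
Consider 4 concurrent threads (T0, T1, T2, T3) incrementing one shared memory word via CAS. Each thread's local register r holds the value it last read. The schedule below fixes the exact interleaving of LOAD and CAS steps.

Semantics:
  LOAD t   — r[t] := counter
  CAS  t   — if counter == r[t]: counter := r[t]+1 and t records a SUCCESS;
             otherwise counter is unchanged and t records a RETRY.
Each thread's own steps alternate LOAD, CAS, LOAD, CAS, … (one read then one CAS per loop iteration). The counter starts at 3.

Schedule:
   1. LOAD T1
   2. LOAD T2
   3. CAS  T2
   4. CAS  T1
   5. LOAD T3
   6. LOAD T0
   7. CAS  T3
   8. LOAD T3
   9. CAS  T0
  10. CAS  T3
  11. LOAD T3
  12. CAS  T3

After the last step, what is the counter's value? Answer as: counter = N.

counter = 7

[1] T1.load  rd  (counter 3, T1.r 3)
[2] T2.load  rd  (counter 3, T2.r 3)
[3] T2.cas  hit  (counter 4, T2.r 3)
[4] T1.cas  miss  (counter 4, T1.r 3)
[5] T3.load  rd  (counter 4, T3.r 4)
[6] T0.load  rd  (counter 4, T0.r 4)
[7] T3.cas  hit  (counter 5, T3.r 4)
[8] T3.load  rd  (counter 5, T3.r 5)
[9] T0.cas  miss  (counter 5, T0.r 4)
[10] T3.cas  hit  (counter 6, T3.r 5)
[11] T3.load  rd  (counter 6, T3.r 6)
[12] T3.cas  hit  (counter 7, T3.r 6)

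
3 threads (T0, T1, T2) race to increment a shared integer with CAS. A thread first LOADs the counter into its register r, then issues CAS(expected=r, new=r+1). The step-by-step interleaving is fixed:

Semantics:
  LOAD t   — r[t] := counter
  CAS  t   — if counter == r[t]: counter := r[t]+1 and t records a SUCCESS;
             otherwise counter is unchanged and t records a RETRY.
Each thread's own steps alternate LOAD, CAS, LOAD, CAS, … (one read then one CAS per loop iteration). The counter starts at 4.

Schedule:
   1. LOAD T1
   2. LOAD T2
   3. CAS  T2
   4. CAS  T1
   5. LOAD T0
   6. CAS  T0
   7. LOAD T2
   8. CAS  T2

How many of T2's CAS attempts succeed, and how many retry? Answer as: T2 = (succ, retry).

   1) LOAD T1:  M=4  r_T1=4
   2) LOAD T2:  M=4  r_T2=4
   3) CAS  T2:  M=5  r_T2=4 ✓
   4) CAS  T1:  M=5  r_T1=4 ✗
   5) LOAD T0:  M=5  r_T0=5
   6) CAS  T0:  M=6  r_T0=5 ✓
   7) LOAD T2:  M=6  r_T2=6
   8) CAS  T2:  M=7  r_T2=6 ✓

T2 = (2, 0)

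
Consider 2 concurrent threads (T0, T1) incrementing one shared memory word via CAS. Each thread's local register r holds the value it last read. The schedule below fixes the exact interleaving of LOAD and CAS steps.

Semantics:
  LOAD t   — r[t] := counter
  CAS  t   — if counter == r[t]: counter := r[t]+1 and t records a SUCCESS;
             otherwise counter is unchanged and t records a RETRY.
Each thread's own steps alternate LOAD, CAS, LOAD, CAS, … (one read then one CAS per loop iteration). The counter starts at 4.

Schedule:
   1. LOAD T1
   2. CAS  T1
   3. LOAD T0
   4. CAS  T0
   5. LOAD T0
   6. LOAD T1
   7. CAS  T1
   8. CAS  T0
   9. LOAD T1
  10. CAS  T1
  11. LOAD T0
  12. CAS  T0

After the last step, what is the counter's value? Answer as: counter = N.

counter = 9

   1) LOAD T1:  M=4  r_T1=4
   2) CAS  T1:  M=5  r_T1=4 ✓
   3) LOAD T0:  M=5  r_T0=5
   4) CAS  T0:  M=6  r_T0=5 ✓
   5) LOAD T0:  M=6  r_T0=6
   6) LOAD T1:  M=6  r_T1=6
   7) CAS  T1:  M=7  r_T1=6 ✓
   8) CAS  T0:  M=7  r_T0=6 ✗
   9) LOAD T1:  M=7  r_T1=7
  10) CAS  T1:  M=8  r_T1=7 ✓
  11) LOAD T0:  M=8  r_T0=8
  12) CAS  T0:  M=9  r_T0=8 ✓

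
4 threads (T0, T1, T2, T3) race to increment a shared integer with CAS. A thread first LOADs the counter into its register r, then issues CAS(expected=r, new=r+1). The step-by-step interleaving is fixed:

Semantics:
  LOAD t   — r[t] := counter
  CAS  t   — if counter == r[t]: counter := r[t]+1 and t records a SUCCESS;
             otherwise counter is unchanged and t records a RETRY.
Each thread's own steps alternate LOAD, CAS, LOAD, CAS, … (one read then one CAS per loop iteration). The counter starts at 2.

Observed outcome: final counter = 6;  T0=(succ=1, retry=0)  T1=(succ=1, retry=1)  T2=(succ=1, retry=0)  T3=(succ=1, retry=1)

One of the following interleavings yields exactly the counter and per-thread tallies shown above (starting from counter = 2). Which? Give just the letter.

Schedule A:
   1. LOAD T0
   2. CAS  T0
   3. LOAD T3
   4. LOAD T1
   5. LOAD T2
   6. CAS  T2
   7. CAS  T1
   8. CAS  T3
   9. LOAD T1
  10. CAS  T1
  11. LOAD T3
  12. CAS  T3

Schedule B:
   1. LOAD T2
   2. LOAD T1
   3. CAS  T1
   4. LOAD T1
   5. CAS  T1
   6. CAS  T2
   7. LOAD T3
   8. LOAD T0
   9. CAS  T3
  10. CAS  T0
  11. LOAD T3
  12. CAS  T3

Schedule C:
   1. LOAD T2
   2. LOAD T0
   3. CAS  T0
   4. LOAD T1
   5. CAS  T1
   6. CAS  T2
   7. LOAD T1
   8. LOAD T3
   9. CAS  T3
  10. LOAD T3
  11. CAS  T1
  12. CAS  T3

Run A:
step 1: T0 LOAD ⇒ load; ctr=2 reg=2
step 2: T0 CAS ⇒ ok; ctr=3 reg=2
step 3: T3 LOAD ⇒ load; ctr=3 reg=3
step 4: T1 LOAD ⇒ load; ctr=3 reg=3
step 5: T2 LOAD ⇒ load; ctr=3 reg=3
step 6: T2 CAS ⇒ ok; ctr=4 reg=3
step 7: T1 CAS ⇒ retry; ctr=4 reg=3
step 8: T3 CAS ⇒ retry; ctr=4 reg=3
step 9: T1 LOAD ⇒ load; ctr=4 reg=4
step 10: T1 CAS ⇒ ok; ctr=5 reg=4
step 11: T3 LOAD ⇒ load; ctr=5 reg=5
step 12: T3 CAS ⇒ ok; ctr=6 reg=5

A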